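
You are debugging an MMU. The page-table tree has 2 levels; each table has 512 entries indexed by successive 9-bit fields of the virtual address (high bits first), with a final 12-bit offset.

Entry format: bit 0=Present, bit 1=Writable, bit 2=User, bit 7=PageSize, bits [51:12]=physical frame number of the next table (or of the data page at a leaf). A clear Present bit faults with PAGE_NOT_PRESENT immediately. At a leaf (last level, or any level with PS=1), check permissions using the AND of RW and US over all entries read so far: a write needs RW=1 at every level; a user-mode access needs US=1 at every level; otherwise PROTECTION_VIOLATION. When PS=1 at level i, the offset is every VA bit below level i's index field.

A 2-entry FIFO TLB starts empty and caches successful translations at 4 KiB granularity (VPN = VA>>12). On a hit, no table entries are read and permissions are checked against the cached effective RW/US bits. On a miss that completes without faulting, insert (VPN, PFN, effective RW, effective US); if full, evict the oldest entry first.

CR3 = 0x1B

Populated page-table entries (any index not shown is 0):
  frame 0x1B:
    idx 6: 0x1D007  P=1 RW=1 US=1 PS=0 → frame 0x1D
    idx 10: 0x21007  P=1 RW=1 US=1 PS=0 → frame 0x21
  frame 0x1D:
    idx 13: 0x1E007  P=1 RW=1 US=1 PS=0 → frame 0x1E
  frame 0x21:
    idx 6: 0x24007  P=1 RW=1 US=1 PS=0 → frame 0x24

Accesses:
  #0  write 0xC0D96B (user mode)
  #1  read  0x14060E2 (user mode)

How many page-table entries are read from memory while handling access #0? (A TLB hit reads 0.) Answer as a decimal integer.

Per-access translation:
#0 VA=0xC0D96B (w,user):
  L0: frame=0x1B idx=6 entry=0x1D007 [P=1 RW=1 US=1 PS=0]
  L1: frame=0x1D idx=13 entry=0x1E007 [P=1 RW=1 US=1 PS=0]
  → PA=0x1E96B  (2 entries read)
#1 VA=0x14060E2 (r,user):
  L0: frame=0x1B idx=10 entry=0x21007 [P=1 RW=1 US=1 PS=0]
  L1: frame=0x21 idx=6 entry=0x24007 [P=1 RW=1 US=1 PS=0]
  → PA=0x240E2  (2 entries read)

Entries read for #0: 2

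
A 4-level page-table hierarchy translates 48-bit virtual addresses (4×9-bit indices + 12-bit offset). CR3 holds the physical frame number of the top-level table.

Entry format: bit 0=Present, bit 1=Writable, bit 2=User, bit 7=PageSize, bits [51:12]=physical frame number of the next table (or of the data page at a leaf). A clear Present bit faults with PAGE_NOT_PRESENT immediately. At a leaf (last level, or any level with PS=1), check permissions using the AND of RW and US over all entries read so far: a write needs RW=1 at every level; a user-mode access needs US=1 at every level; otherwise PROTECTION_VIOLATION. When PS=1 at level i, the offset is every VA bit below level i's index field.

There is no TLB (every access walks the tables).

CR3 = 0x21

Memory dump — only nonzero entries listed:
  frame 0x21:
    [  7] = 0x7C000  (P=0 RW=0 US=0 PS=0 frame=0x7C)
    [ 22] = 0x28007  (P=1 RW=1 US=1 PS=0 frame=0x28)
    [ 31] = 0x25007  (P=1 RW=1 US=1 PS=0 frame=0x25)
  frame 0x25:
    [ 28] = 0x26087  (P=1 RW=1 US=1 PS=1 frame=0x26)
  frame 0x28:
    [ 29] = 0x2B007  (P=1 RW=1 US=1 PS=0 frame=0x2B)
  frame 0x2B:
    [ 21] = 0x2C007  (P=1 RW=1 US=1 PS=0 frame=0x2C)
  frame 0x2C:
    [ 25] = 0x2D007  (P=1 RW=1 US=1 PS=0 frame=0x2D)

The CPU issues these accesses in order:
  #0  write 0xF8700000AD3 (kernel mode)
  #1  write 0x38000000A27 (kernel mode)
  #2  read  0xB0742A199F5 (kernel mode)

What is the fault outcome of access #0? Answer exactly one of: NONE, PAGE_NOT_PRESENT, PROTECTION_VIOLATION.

Walk each access:
#0 VA=0xF8700000AD3 (w,kernel):
  [0] read 0x21 idx=31: raw=0x25007 flags P=1 W=1 U=1 S=0
  [1] read 0x25 idx=28: raw=0x26087 flags P=1 W=1 U=1 S=1
  ✓ 0x26AD3 (huge @L1)  — 2 lookups
#1 VA=0x38000000A27 (w,kernel):
  [0] read 0x21 idx=7: raw=0x7C000 flags P=0 W=0 U=0 S=0
  ✗ PAGE_NOT_PRESENT  [1 reads]
#2 VA=0xB0742A199F5 (r,kernel):
  [0] read 0x21 idx=22: raw=0x28007 flags P=1 W=1 U=1 S=0
  [1] read 0x28 idx=29: raw=0x2B007 flags P=1 W=1 U=1 S=0
  [2] read 0x2B idx=21: raw=0x2C007 flags P=1 W=1 U=1 S=0
  [3] read 0x2C idx=25: raw=0x2D007 flags P=1 W=1 U=1 S=0
  ✓ 0x2D9F5  — 4 lookups

Access #0 fault: NONE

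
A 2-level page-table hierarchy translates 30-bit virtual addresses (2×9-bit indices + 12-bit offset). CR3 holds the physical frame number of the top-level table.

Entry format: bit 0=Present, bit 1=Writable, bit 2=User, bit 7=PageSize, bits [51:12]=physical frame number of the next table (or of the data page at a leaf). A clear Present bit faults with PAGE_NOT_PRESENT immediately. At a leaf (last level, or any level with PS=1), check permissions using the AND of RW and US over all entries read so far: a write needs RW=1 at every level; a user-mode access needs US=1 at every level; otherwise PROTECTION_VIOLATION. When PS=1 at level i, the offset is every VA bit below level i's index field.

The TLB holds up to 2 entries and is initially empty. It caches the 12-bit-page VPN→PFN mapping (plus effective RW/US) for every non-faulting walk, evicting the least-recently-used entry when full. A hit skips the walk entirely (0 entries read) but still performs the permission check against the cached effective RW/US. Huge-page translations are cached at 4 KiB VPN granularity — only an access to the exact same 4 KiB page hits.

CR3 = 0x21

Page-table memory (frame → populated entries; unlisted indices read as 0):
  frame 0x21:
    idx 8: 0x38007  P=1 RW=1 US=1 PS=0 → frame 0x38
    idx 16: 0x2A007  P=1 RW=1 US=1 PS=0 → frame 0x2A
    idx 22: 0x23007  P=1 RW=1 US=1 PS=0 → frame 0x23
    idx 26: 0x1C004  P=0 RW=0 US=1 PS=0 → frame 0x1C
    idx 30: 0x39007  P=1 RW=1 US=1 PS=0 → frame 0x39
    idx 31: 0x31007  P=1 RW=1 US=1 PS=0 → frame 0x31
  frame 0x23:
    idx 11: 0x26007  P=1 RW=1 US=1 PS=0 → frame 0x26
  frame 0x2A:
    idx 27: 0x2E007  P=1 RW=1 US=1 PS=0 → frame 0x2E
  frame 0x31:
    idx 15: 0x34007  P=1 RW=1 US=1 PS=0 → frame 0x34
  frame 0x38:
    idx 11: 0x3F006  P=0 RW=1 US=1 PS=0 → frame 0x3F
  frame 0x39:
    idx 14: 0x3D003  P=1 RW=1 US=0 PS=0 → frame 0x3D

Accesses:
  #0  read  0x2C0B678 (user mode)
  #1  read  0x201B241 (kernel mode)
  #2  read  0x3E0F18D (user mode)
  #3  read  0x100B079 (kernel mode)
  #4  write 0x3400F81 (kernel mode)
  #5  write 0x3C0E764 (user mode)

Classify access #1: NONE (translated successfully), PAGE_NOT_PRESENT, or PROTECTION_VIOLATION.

Per-access translation:
#0 VA=0x2C0B678 (r,user):
  L0: frame=0x21 idx=22 entry=0x23007 [P=1 RW=1 US=1 PS=0]
  L1: frame=0x23 idx=11 entry=0x26007 [P=1 RW=1 US=1 PS=0]
  ✓ 0x26678  — 2 lookups
#1 VA=0x201B241 (r,kernel):
  L0: frame=0x21 idx=16 entry=0x2A007 [P=1 RW=1 US=1 PS=0]
  L1: frame=0x2A idx=27 entry=0x2E007 [P=1 RW=1 US=1 PS=0]
  ✓ 0x2E241  — 2 lookups
#2 VA=0x3E0F18D (r,user):
  L0: frame=0x21 idx=31 entry=0x31007 [P=1 RW=1 US=1 PS=0]
  L1: frame=0x31 idx=15 entry=0x34007 [P=1 RW=1 US=1 PS=0]
  ✓ 0x3418D  — 2 lookups
#3 VA=0x100B079 (r,kernel):
  L0: frame=0x21 idx=8 entry=0x38007 [P=1 RW=1 US=1 PS=0]
  L1: frame=0x38 idx=11 entry=0x3F006 [P=0 RW=1 US=1 PS=0]
  ✗ PAGE_NOT_PRESENT  [2 reads]
#4 VA=0x3400F81 (w,kernel):
  L0: frame=0x21 idx=26 entry=0x1C004 [P=0 RW=0 US=1 PS=0]
  ✗ PAGE_NOT_PRESENT  [1 reads]
#5 VA=0x3C0E764 (w,user):
  L0: frame=0x21 idx=30 entry=0x39007 [P=1 RW=1 US=1 PS=0]
  L1: frame=0x39 idx=14 entry=0x3D003 [P=1 RW=1 US=0 PS=0]
  ✗ PROTECTION_VIOLATION  [2 reads]

Access #1 fault: NONE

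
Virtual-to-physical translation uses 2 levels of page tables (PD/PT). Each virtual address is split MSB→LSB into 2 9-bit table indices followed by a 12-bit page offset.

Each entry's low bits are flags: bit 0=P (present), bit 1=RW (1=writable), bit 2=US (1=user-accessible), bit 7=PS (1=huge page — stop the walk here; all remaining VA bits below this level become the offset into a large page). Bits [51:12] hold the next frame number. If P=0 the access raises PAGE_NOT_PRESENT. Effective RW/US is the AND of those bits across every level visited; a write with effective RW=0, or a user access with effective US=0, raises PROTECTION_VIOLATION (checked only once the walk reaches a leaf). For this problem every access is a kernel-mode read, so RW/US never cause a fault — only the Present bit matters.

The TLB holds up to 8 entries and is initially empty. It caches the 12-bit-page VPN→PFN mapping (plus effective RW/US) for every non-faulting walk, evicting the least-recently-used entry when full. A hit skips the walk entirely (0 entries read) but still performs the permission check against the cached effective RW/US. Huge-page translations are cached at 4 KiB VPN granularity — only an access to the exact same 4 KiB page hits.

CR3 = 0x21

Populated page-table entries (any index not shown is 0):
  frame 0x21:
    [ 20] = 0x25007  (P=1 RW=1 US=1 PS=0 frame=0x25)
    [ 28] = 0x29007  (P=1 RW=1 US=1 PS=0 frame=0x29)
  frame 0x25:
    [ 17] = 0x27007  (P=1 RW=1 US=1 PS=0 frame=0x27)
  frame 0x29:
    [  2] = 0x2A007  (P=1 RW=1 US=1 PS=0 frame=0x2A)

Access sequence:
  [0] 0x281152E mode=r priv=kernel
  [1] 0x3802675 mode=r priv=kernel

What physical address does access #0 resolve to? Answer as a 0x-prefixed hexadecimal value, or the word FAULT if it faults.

Walk each access:
#0 VA=0x281152E (r,kernel):
  L0: frame=0x21 idx=20 entry=0x25007 [P=1 RW=1 US=1 PS=0]
  L1: frame=0x25 idx=17 entry=0x27007 [P=1 RW=1 US=1 PS=0]
  → PA=0x2752E  (2 entries read)
#1 VA=0x3802675 (r,kernel):
  L0: frame=0x21 idx=28 entry=0x29007 [P=1 RW=1 US=1 PS=0]
  L1: frame=0x29 idx=2 entry=0x2A007 [P=1 RW=1 US=1 PS=0]
  → PA=0x2A675  (2 entries read)

Access #0 PA: 0x2752E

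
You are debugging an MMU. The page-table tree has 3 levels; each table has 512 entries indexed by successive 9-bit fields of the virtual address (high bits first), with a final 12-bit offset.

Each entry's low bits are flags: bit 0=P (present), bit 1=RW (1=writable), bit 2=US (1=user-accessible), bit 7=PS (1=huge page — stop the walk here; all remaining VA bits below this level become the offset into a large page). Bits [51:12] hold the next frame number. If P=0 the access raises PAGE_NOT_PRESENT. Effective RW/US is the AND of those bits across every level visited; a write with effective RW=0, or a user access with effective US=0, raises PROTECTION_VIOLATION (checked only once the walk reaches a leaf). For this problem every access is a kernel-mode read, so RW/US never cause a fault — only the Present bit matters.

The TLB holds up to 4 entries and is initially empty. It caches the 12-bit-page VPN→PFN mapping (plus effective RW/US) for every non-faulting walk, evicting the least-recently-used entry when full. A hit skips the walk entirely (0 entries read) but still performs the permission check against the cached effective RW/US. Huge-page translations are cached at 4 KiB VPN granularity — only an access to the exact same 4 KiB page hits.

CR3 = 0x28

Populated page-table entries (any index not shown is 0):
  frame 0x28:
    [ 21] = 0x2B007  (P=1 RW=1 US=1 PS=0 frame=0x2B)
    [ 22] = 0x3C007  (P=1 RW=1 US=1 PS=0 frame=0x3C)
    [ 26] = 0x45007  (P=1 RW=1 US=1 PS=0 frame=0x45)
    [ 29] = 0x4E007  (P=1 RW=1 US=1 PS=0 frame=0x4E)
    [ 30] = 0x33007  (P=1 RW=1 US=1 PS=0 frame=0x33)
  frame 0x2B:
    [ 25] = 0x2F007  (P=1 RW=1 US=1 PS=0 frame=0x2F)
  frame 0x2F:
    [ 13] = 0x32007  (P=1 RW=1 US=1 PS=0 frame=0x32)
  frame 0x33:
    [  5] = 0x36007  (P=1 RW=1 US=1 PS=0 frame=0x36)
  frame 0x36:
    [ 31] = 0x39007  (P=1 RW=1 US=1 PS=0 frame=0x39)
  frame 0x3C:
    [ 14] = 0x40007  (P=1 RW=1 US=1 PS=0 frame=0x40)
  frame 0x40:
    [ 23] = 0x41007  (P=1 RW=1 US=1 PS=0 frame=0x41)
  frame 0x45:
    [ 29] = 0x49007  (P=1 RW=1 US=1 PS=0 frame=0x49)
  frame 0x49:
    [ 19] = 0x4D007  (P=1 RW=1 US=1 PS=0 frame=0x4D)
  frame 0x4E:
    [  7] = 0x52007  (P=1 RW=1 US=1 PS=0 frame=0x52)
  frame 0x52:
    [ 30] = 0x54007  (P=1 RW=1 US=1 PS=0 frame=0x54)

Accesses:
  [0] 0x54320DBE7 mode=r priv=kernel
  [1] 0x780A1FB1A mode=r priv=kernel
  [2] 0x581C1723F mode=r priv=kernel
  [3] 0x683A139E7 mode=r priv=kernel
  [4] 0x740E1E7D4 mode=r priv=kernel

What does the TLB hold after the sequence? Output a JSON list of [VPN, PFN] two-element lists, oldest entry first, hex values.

Walk each access:
#0 VA=0x54320DBE7 (r,kernel):
  [0] read 0x28 idx=21: raw=0x2B007 flags P=1 W=1 U=1 S=0
  [1] read 0x2B idx=25: raw=0x2F007 flags P=1 W=1 U=1 S=0
  [2] read 0x2F idx=13: raw=0x32007 flags P=1 W=1 U=1 S=0
  ✓ 0x32BE7  — 3 lookups
#1 VA=0x780A1FB1A (r,kernel):
  [0] read 0x28 idx=30: raw=0x33007 flags P=1 W=1 U=1 S=0
  [1] read 0x33 idx=5: raw=0x36007 flags P=1 W=1 U=1 S=0
  [2] read 0x36 idx=31: raw=0x39007 flags P=1 W=1 U=1 S=0
  ✓ 0x39B1A  — 3 lookups
#2 VA=0x581C1723F (r,kernel):
  [0] read 0x28 idx=22: raw=0x3C007 flags P=1 W=1 U=1 S=0
  [1] read 0x3C idx=14: raw=0x40007 flags P=1 W=1 U=1 S=0
  [2] read 0x40 idx=23: raw=0x41007 flags P=1 W=1 U=1 S=0
  ✓ 0x4123F  — 3 lookups
#3 VA=0x683A139E7 (r,kernel):
  [0] read 0x28 idx=26: raw=0x45007 flags P=1 W=1 U=1 S=0
  [1] read 0x45 idx=29: raw=0x49007 flags P=1 W=1 U=1 S=0
  [2] read 0x49 idx=19: raw=0x4D007 flags P=1 W=1 U=1 S=0
  ✓ 0x4D9E7  — 3 lookups
#4 VA=0x740E1E7D4 (r,kernel):
  [0] read 0x28 idx=29: raw=0x4E007 flags P=1 W=1 U=1 S=0
  [1] read 0x4E idx=7: raw=0x52007 flags P=1 W=1 U=1 S=0
  [2] read 0x52 idx=30: raw=0x54007 flags P=1 W=1 U=1 S=0
  ✓ 0x547D4  — 3 lookups

TLB: [["0x780A1F", "0x39"], ["0x581C17", "0x41"], ["0x683A13", "0x4D"], ["0x740E1E", "0x54"]]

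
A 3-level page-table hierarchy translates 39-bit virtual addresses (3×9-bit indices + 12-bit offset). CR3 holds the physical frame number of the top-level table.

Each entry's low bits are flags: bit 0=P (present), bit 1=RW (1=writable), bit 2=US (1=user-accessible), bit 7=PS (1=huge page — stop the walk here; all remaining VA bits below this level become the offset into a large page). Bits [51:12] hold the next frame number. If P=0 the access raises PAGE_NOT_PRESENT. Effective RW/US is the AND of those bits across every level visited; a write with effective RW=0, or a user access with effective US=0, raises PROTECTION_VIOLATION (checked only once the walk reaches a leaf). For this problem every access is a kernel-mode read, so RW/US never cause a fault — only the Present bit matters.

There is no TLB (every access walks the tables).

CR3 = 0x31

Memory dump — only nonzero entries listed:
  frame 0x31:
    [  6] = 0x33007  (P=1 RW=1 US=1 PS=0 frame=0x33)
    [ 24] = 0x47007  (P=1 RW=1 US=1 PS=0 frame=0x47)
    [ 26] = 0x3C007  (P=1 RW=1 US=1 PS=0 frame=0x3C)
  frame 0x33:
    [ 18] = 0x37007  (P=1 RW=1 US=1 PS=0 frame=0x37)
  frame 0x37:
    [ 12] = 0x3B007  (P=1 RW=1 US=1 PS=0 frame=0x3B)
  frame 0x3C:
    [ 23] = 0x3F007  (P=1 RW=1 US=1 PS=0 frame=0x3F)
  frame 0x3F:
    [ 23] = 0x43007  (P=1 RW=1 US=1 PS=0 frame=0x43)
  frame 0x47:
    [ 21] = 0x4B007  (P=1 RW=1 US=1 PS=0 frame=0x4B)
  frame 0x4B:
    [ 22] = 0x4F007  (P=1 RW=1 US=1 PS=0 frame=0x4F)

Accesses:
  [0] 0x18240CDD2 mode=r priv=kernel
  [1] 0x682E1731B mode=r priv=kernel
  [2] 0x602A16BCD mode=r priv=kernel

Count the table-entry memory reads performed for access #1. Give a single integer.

Per-access translation:
#0 VA=0x18240CDD2 (r,kernel):
  lvl0: tbl 0x31, slot 6 ⇒ 0x33007 (P1/RW1/US1/PS0)
  lvl1: tbl 0x33, slot 18 ⇒ 0x37007 (P1/RW1/US1/PS0)
  lvl2: tbl 0x37, slot 12 ⇒ 0x3B007 (P1/RW1/US1/PS0)
  ⇒ phys 0x3BDD2  [3 reads]
#1 VA=0x682E1731B (r,kernel):
  lvl0: tbl 0x31, slot 26 ⇒ 0x3C007 (P1/RW1/US1/PS0)
  lvl1: tbl 0x3C, slot 23 ⇒ 0x3F007 (P1/RW1/US1/PS0)
  lvl2: tbl 0x3F, slot 23 ⇒ 0x43007 (P1/RW1/US1/PS0)
  ⇒ phys 0x4331B  [3 reads]
#2 VA=0x602A16BCD (r,kernel):
  lvl0: tbl 0x31, slot 24 ⇒ 0x47007 (P1/RW1/US1/PS0)
  lvl1: tbl 0x47, slot 21 ⇒ 0x4B007 (P1/RW1/US1/PS0)
  lvl2: tbl 0x4B, slot 22 ⇒ 0x4F007 (P1/RW1/US1/PS0)
  ⇒ phys 0x4FBCD  [3 reads]

Entries read for #1: 3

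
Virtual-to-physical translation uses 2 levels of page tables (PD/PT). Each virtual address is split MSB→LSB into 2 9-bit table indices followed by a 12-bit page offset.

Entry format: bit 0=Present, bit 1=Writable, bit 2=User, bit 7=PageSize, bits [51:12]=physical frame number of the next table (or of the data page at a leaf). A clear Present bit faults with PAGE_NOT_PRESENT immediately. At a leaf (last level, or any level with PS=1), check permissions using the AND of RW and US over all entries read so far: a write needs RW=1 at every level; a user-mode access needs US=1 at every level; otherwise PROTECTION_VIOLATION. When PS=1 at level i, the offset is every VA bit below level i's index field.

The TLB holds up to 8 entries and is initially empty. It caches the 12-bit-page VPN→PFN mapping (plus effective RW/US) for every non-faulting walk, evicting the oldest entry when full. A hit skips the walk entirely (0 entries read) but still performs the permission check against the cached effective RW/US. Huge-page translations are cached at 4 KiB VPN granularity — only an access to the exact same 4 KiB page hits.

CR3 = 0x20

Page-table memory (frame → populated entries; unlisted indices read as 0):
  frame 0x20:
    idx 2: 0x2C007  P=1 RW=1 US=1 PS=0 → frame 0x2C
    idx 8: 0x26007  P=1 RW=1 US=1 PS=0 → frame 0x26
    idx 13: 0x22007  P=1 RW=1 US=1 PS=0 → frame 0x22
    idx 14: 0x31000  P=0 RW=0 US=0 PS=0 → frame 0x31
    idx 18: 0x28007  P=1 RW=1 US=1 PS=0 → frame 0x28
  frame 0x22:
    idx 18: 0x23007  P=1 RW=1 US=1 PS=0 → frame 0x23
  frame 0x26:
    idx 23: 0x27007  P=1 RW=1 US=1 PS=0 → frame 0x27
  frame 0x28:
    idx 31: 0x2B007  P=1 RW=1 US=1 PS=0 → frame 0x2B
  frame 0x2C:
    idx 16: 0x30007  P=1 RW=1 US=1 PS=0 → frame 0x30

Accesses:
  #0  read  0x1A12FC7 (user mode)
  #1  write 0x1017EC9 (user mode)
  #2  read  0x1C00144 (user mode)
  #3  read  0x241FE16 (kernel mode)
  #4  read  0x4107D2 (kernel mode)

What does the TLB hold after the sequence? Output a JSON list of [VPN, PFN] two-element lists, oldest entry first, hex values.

Trace:
#0 VA=0x1A12FC7 (r,user):
  lvl0: tbl 0x20, slot 13 ⇒ 0x22007 (P1/RW1/US1/PS0)
  lvl1: tbl 0x22, slot 18 ⇒ 0x23007 (P1/RW1/US1/PS0)
  ⇒ phys 0x23FC7  [2 reads]
#1 VA=0x1017EC9 (w,user):
  lvl0: tbl 0x20, slot 8 ⇒ 0x26007 (P1/RW1/US1/PS0)
  lvl1: tbl 0x26, slot 23 ⇒ 0x27007 (P1/RW1/US1/PS0)
  ⇒ phys 0x27EC9  [2 reads]
#2 VA=0x1C00144 (r,user):
  lvl0: tbl 0x20, slot 14 ⇒ 0x31000 (P0/RW0/US0/PS0)
  ✗ PAGE_NOT_PRESENT  [1 reads]
#3 VA=0x241FE16 (r,kernel):
  lvl0: tbl 0x20, slot 18 ⇒ 0x28007 (P1/RW1/US1/PS0)
  lvl1: tbl 0x28, slot 31 ⇒ 0x2B007 (P1/RW1/US1/PS0)
  ⇒ phys 0x2BE16  [2 reads]
#4 VA=0x4107D2 (r,kernel):
  lvl0: tbl 0x20, slot 2 ⇒ 0x2C007 (P1/RW1/US1/PS0)
  lvl1: tbl 0x2C, slot 16 ⇒ 0x30007 (P1/RW1/US1/PS0)
  ⇒ phys 0x307D2  [2 reads]

TLB: [["0x1A12", "0x23"], ["0x1017", "0x27"], ["0x241F", "0x2B"], ["0x410", "0x30"]]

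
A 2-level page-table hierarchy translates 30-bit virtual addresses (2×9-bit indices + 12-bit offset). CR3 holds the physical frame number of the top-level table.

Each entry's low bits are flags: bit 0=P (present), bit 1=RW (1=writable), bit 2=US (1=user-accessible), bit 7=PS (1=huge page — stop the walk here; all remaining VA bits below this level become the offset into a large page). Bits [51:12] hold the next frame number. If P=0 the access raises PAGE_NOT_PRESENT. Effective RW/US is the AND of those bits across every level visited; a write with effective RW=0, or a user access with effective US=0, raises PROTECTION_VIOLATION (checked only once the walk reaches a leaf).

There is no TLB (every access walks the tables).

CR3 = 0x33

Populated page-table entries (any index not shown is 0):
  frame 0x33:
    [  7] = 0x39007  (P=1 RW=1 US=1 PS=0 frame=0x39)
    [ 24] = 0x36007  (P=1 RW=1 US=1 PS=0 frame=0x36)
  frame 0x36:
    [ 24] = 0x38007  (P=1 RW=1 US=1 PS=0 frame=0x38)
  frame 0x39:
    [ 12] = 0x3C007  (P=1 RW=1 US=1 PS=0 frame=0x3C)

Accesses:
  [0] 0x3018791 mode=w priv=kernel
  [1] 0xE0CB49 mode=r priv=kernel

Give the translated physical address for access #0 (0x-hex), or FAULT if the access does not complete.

Trace:
#0 VA=0x3018791 (w,kernel):
  L0 @0x33[24] → 0x36007  P=1,RW=1,US=1,PS=0
  L1 @0x36[24] → 0x38007  P=1,RW=1,US=1,PS=0
  ⇒ phys 0x38791  [2 reads]
#1 VA=0xE0CB49 (r,kernel):
  L0 @0x33[7] → 0x39007  P=1,RW=1,US=1,PS=0
  L1 @0x39[12] → 0x3C007  P=1,RW=1,US=1,PS=0
  ⇒ phys 0x3CB49  [2 reads]

Access #0 PA: 0x38791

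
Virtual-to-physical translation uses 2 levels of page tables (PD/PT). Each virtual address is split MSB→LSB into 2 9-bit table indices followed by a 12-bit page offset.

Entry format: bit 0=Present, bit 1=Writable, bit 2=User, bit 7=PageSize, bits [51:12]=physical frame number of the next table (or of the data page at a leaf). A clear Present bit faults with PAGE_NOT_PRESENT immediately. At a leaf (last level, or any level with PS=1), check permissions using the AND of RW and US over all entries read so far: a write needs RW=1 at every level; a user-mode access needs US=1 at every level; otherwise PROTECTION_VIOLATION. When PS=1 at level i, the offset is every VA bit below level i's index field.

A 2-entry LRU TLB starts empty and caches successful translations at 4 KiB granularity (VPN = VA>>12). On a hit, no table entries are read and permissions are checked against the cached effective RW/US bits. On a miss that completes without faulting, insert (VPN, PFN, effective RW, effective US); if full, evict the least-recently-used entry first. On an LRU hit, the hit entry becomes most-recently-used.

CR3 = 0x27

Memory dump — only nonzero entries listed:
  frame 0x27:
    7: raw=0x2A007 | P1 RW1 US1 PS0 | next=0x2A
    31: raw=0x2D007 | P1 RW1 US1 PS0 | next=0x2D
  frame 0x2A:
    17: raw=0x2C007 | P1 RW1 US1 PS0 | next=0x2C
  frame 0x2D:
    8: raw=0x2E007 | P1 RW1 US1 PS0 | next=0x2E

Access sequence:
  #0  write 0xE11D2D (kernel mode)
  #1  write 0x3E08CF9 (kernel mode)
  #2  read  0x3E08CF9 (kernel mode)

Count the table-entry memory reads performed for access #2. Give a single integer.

Walk each access:
#0 VA=0xE11D2D (w,kernel):
  L0: frame=0x27 idx=7 entry=0x2A007 [P=1 RW=1 US=1 PS=0]
  L1: frame=0x2A idx=17 entry=0x2C007 [P=1 RW=1 US=1 PS=0]
  ✓ 0x2CD2D  — 2 lookups
#1 VA=0x3E08CF9 (w,kernel):
  L0: frame=0x27 idx=31 entry=0x2D007 [P=1 RW=1 US=1 PS=0]
  L1: frame=0x2D idx=8 entry=0x2E007 [P=1 RW=1 US=1 PS=0]
  ✓ 0x2ECF9  — 2 lookups
#2 VA=0x3E08CF9 (r,kernel):
  TLB hit vpn=0x3E08 → PA=0x2ECF9

Entries read for #2: 0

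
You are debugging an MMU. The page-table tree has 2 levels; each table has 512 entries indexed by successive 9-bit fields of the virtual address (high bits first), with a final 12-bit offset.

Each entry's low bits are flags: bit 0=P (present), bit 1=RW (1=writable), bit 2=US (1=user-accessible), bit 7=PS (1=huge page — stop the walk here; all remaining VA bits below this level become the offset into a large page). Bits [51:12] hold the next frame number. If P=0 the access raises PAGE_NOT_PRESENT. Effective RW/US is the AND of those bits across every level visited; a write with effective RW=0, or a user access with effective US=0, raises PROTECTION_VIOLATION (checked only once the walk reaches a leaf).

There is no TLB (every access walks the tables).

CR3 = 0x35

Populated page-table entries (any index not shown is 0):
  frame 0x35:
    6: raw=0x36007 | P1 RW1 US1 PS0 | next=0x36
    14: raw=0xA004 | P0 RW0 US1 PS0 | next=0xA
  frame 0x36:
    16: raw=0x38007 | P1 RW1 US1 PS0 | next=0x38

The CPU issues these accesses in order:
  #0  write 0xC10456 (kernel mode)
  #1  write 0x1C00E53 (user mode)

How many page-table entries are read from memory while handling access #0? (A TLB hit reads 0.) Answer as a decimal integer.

Trace:
#0 VA=0xC10456 (w,kernel):
  L0 @0x35[6] → 0x36007  P=1,RW=1,US=1,PS=0
  L1 @0x36[16] → 0x38007  P=1,RW=1,US=1,PS=0
  → PA=0x38456  (2 entries read)
#1 VA=0x1C00E53 (w,user):
  L0 @0x35[14] → 0xA004  P=0,RW=0,US=1,PS=0
  ✗ PAGE_NOT_PRESENT  [1 reads]

Entries read for #0: 2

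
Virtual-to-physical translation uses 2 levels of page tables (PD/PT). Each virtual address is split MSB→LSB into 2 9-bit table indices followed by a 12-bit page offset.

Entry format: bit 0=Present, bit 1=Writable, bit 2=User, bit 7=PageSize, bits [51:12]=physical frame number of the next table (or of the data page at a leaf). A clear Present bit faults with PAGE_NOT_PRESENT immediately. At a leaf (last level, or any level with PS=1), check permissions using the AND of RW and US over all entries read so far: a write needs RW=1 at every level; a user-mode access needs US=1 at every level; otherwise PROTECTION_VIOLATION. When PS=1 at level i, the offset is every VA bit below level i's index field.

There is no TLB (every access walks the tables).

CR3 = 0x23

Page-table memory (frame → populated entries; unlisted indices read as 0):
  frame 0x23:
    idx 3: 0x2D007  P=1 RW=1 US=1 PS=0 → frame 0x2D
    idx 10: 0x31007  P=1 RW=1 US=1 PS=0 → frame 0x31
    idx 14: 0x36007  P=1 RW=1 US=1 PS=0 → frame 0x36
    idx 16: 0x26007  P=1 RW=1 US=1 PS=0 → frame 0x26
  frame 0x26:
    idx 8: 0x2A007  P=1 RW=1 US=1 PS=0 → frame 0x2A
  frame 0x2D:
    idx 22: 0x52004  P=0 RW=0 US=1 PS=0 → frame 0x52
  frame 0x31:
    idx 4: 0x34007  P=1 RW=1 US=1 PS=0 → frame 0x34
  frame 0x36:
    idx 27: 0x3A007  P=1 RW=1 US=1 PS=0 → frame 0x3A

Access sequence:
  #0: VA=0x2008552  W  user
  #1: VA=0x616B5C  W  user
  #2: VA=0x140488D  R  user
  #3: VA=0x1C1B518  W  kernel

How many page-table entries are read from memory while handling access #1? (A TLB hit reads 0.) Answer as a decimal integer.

Trace:
#0 VA=0x2008552 (w,user):
  L0: frame=0x23 idx=16 entry=0x26007 [P=1 RW=1 US=1 PS=0]
  L1: frame=0x26 idx=8 entry=0x2A007 [P=1 RW=1 US=1 PS=0]
  → PA=0x2A552  (2 entries read)
#1 VA=0x616B5C (w,user):
  L0: frame=0x23 idx=3 entry=0x2D007 [P=1 RW=1 US=1 PS=0]
  L1: frame=0x2D idx=22 entry=0x52004 [P=0 RW=0 US=1 PS=0]
  ✗ PAGE_NOT_PRESENT  [2 reads]
#2 VA=0x140488D (r,user):
  L0: frame=0x23 idx=10 entry=0x31007 [P=1 RW=1 US=1 PS=0]
  L1: frame=0x31 idx=4 entry=0x34007 [P=1 RW=1 US=1 PS=0]
  → PA=0x3488D  (2 entries read)
#3 VA=0x1C1B518 (w,kernel):
  L0: frame=0x23 idx=14 entry=0x36007 [P=1 RW=1 US=1 PS=0]
  L1: frame=0x36 idx=27 entry=0x3A007 [P=1 RW=1 US=1 PS=0]
  → PA=0x3A518  (2 entries read)

Entries read for #1: 2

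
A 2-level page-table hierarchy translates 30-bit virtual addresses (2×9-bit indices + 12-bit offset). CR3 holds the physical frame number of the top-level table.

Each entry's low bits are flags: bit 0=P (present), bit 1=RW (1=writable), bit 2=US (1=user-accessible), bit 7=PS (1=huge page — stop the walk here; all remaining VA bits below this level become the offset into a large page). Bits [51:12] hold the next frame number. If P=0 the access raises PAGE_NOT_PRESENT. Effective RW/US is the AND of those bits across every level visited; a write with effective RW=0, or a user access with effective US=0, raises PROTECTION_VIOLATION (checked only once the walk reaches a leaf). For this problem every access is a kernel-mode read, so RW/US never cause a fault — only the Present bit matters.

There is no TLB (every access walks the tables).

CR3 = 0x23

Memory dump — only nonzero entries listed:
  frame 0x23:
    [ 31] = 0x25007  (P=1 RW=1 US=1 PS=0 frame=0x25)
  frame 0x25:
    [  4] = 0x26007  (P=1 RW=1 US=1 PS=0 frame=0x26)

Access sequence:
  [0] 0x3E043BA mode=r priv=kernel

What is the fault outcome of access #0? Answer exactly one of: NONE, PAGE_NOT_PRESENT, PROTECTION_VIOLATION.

Walk each access:
#0 VA=0x3E043BA (r,kernel):
  lvl0: tbl 0x23, slot 31 ⇒ 0x25007 (P1/RW1/US1/PS0)
  lvl1: tbl 0x25, slot 4 ⇒ 0x26007 (P1/RW1/US1/PS0)
  ✓ 0x263BA  — 2 lookups

Access #0 fault: NONE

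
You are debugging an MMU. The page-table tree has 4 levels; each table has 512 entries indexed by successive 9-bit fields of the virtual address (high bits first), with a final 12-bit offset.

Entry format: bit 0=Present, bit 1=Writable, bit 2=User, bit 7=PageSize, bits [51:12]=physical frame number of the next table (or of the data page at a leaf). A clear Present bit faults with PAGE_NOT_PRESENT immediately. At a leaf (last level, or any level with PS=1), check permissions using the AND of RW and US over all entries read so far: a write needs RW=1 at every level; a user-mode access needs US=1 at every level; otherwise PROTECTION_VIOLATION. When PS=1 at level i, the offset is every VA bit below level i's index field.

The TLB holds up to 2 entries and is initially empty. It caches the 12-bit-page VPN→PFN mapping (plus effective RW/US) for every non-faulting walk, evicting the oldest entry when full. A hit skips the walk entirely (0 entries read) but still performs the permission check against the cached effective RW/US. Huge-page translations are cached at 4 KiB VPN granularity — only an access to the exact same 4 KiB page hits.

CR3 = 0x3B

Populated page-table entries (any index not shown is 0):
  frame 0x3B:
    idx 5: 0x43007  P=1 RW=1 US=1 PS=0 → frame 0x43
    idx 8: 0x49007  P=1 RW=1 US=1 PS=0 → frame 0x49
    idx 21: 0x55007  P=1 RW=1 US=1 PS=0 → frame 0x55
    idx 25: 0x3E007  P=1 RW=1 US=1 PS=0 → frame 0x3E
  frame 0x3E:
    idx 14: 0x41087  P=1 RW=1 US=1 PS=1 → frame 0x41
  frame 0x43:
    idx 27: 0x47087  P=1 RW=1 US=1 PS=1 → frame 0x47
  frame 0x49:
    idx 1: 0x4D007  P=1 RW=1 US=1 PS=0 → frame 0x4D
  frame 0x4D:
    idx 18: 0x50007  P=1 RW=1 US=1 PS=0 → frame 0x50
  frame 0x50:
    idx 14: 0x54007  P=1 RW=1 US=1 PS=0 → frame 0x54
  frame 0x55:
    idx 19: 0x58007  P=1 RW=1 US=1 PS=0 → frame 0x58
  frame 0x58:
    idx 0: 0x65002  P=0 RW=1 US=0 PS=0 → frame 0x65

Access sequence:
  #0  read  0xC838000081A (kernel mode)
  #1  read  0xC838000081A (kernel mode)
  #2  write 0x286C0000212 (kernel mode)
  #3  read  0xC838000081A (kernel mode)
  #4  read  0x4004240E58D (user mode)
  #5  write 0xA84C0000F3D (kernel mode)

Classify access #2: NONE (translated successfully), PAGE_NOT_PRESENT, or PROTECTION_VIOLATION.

Walk each access:
#0 VA=0xC838000081A (r,kernel):
  L0: frame=0x3B idx=25 entry=0x3E007 [P=1 RW=1 US=1 PS=0]
  L1: frame=0x3E idx=14 entry=0x41087 [P=1 RW=1 US=1 PS=1]
  → PA=0x4181A (huge @L1)  (2 entries read)
#1 VA=0xC838000081A (r,kernel):
  TLB hit vpn=0xC8380000 → PA=0x4181A
#2 VA=0x286C0000212 (w,kernel):
  L0: frame=0x3B idx=5 entry=0x43007 [P=1 RW=1 US=1 PS=0]
  L1: frame=0x43 idx=27 entry=0x47087 [P=1 RW=1 US=1 PS=1]
  → PA=0x47212 (huge @L1)  (2 entries read)
#3 VA=0xC838000081A (r,kernel):
  TLB hit vpn=0xC8380000 → PA=0x4181A
#4 VA=0x4004240E58D (r,user):
  L0: frame=0x3B idx=8 entry=0x49007 [P=1 RW=1 US=1 PS=0]
  L1: frame=0x49 idx=1 entry=0x4D007 [P=1 RW=1 US=1 PS=0]
  L2: frame=0x4D idx=18 entry=0x50007 [P=1 RW=1 US=1 PS=0]
  L3: frame=0x50 idx=14 entry=0x54007 [P=1 RW=1 US=1 PS=0]
  → PA=0x5458D  (4 entries read)
#5 VA=0xA84C0000F3D (w,kernel):
  L0: frame=0x3B idx=21 entry=0x55007 [P=1 RW=1 US=1 PS=0]
  L1: frame=0x55 idx=19 entry=0x58007 [P=1 RW=1 US=1 PS=0]
  L2: frame=0x58 idx=0 entry=0x65002 [P=0 RW=1 US=0 PS=0]
  ✗ PAGE_NOT_PRESENT  [3 reads]

Access #2 fault: NONE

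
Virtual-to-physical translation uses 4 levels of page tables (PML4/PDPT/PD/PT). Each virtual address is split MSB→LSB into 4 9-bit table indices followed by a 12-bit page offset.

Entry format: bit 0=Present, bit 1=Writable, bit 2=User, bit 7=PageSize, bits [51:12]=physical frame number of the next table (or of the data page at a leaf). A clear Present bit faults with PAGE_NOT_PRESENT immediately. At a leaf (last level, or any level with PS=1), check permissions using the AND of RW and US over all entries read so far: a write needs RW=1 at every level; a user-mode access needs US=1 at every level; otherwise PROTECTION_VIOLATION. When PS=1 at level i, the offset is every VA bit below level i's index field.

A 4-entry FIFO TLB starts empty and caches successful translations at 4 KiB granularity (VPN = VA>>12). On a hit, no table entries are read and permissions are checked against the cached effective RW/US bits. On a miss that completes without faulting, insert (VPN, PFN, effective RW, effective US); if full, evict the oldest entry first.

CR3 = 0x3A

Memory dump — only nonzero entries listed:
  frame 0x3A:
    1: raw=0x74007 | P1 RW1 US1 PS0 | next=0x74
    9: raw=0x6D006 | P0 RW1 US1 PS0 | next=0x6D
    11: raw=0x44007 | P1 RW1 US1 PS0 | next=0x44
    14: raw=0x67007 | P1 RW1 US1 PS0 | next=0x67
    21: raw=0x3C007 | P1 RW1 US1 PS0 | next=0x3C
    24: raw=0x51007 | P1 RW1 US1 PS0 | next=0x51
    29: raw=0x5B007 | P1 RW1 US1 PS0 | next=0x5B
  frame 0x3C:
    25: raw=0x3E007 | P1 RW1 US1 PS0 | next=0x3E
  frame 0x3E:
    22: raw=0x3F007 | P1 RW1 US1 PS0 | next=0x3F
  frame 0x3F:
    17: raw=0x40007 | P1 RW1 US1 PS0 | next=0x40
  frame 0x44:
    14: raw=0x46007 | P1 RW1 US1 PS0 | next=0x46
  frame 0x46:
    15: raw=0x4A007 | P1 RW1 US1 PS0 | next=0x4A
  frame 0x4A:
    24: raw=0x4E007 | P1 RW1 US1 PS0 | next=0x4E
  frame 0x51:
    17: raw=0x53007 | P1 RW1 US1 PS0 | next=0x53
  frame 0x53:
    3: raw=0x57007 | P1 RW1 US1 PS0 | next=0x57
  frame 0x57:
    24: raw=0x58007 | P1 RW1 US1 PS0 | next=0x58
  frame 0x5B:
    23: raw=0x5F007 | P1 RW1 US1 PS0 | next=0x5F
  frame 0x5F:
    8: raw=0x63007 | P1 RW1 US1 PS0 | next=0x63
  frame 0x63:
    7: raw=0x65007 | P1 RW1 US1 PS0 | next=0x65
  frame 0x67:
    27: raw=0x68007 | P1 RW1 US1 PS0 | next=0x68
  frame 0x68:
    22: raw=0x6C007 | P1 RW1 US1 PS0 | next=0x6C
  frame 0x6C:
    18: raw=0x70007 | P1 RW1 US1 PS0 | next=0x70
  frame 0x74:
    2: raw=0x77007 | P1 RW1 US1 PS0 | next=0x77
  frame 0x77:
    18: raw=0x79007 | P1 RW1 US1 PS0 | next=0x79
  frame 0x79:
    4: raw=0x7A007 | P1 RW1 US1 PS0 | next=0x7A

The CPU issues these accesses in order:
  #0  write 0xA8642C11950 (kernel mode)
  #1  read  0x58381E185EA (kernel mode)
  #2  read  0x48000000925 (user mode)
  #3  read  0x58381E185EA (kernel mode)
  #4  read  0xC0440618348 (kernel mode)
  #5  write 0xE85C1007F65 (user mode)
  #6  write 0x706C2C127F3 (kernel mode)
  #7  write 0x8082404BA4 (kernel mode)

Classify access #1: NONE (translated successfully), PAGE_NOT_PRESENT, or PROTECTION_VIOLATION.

Per-access translation:
#0 VA=0xA8642C11950 (w,kernel):
  lvl0: tbl 0x3A, slot 21 ⇒ 0x3C007 (P1/RW1/US1/PS0)
  lvl1: tbl 0x3C, slot 25 ⇒ 0x3E007 (P1/RW1/US1/PS0)
  lvl2: tbl 0x3E, slot 22 ⇒ 0x3F007 (P1/RW1/US1/PS0)
  lvl3: tbl 0x3F, slot 17 ⇒ 0x40007 (P1/RW1/US1/PS0)
  ⇒ phys 0x40950  [4 reads]
#1 VA=0x58381E185EA (r,kernel):
  lvl0: tbl 0x3A, slot 11 ⇒ 0x44007 (P1/RW1/US1/PS0)
  lvl1: tbl 0x44, slot 14 ⇒ 0x46007 (P1/RW1/US1/PS0)
  lvl2: tbl 0x46, slot 15 ⇒ 0x4A007 (P1/RW1/US1/PS0)
  lvl3: tbl 0x4A, slot 24 ⇒ 0x4E007 (P1/RW1/US1/PS0)
  ⇒ phys 0x4E5EA  [4 reads]
#2 VA=0x48000000925 (r,user):
  lvl0: tbl 0x3A, slot 9 ⇒ 0x6D006 (P0/RW1/US1/PS0)
  → PAGE_NOT_PRESENT  (1 entries read)
#3 VA=0x58381E185EA (r,kernel):
  TLB hit vpn=0x58381E18 → PA=0x4E5EA
#4 VA=0xC0440618348 (r,kernel):
  lvl0: tbl 0x3A, slot 24 ⇒ 0x51007 (P1/RW1/US1/PS0)
  lvl1: tbl 0x51, slot 17 ⇒ 0x53007 (P1/RW1/US1/PS0)
  lvl2: tbl 0x53, slot 3 ⇒ 0x57007 (P1/RW1/US1/PS0)
  lvl3: tbl 0x57, slot 24 ⇒ 0x58007 (P1/RW1/US1/PS0)
  ⇒ phys 0x58348  [4 reads]
#5 VA=0xE85C1007F65 (w,user):
  lvl0: tbl 0x3A, slot 29 ⇒ 0x5B007 (P1/RW1/US1/PS0)
  lvl1: tbl 0x5B, slot 23 ⇒ 0x5F007 (P1/RW1/US1/PS0)
  lvl2: tbl 0x5F, slot 8 ⇒ 0x63007 (P1/RW1/US1/PS0)
  lvl3: tbl 0x63, slot 7 ⇒ 0x65007 (P1/RW1/US1/PS0)
  ⇒ phys 0x65F65  [4 reads]
#6 VA=0x706C2C127F3 (w,kernel):
  lvl0: tbl 0x3A, slot 14 ⇒ 0x67007 (P1/RW1/US1/PS0)
  lvl1: tbl 0x67, slot 27 ⇒ 0x68007 (P1/RW1/US1/PS0)
  lvl2: tbl 0x68, slot 22 ⇒ 0x6C007 (P1/RW1/US1/PS0)
  lvl3: tbl 0x6C, slot 18 ⇒ 0x70007 (P1/RW1/US1/PS0)
  ⇒ phys 0x707F3  [4 reads]
#7 VA=0x8082404BA4 (w,kernel):
  lvl0: tbl 0x3A, slot 1 ⇒ 0x74007 (P1/RW1/US1/PS0)
  lvl1: tbl 0x74, slot 2 ⇒ 0x77007 (P1/RW1/US1/PS0)
  lvl2: tbl 0x77, slot 18 ⇒ 0x79007 (P1/RW1/US1/PS0)
  lvl3: tbl 0x79, slot 4 ⇒ 0x7A007 (P1/RW1/US1/PS0)
  ⇒ phys 0x7ABA4  [4 reads]

Access #1 fault: NONE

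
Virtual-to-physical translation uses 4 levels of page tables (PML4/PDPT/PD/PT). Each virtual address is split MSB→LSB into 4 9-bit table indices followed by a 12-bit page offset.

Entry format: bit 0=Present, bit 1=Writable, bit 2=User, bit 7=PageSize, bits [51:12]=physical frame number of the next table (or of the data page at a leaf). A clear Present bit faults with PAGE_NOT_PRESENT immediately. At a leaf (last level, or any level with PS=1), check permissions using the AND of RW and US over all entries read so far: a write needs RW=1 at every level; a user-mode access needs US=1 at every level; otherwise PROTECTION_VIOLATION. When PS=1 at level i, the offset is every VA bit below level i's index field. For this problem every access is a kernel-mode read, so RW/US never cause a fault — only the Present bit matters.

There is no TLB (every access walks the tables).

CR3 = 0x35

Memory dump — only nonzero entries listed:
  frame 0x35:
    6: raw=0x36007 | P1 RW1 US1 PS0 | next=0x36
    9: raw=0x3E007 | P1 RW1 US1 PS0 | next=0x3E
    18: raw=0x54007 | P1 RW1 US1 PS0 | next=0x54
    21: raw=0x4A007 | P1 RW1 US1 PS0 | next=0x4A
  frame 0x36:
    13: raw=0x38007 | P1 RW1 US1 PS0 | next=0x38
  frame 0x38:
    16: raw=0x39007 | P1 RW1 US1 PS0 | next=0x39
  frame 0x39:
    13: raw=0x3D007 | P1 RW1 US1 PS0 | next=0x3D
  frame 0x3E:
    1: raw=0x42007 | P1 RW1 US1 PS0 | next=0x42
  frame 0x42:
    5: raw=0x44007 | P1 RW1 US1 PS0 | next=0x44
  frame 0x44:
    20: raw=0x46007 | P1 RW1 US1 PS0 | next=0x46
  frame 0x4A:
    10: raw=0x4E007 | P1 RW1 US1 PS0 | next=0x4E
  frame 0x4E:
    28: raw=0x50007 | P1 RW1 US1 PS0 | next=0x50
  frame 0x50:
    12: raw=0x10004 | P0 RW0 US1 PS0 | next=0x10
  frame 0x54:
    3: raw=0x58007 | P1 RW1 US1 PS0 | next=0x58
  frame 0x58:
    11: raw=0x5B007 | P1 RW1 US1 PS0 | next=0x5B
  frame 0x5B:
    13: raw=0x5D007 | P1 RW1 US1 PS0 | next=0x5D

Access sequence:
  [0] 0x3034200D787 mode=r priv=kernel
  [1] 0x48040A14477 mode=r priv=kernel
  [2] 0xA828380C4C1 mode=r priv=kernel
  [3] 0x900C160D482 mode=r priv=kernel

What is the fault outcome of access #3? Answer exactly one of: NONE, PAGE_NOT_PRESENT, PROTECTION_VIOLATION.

Per-access translation:
#0 VA=0x3034200D787 (r,kernel):
  lvl0: tbl 0x35, slot 6 ⇒ 0x36007 (P1/RW1/US1/PS0)
  lvl1: tbl 0x36, slot 13 ⇒ 0x38007 (P1/RW1/US1/PS0)
  lvl2: tbl 0x38, slot 16 ⇒ 0x39007 (P1/RW1/US1/PS0)
  lvl3: tbl 0x39, slot 13 ⇒ 0x3D007 (P1/RW1/US1/PS0)
  ✓ 0x3D787  — 4 lookups
#1 VA=0x48040A14477 (r,kernel):
  lvl0: tbl 0x35, slot 9 ⇒ 0x3E007 (P1/RW1/US1/PS0)
  lvl1: tbl 0x3E, slot 1 ⇒ 0x42007 (P1/RW1/US1/PS0)
  lvl2: tbl 0x42, slot 5 ⇒ 0x44007 (P1/RW1/US1/PS0)
  lvl3: tbl 0x44, slot 20 ⇒ 0x46007 (P1/RW1/US1/PS0)
  ✓ 0x46477  — 4 lookups
#2 VA=0xA828380C4C1 (r,kernel):
  lvl0: tbl 0x35, slot 21 ⇒ 0x4A007 (P1/RW1/US1/PS0)
  lvl1: tbl 0x4A, slot 10 ⇒ 0x4E007 (P1/RW1/US1/PS0)
  lvl2: tbl 0x4E, slot 28 ⇒ 0x50007 (P1/RW1/US1/PS0)
  lvl3: tbl 0x50, slot 12 ⇒ 0x10004 (P0/RW0/US1/PS0)
  ✗ PAGE_NOT_PRESENT  [4 reads]
#3 VA=0x900C160D482 (r,kernel):
  lvl0: tbl 0x35, slot 18 ⇒ 0x54007 (P1/RW1/US1/PS0)
  lvl1: tbl 0x54, slot 3 ⇒ 0x58007 (P1/RW1/US1/PS0)
  lvl2: tbl 0x58, slot 11 ⇒ 0x5B007 (P1/RW1/US1/PS0)
  lvl3: tbl 0x5B, slot 13 ⇒ 0x5D007 (P1/RW1/US1/PS0)
  ✓ 0x5D482  — 4 lookups

Access #3 fault: NONE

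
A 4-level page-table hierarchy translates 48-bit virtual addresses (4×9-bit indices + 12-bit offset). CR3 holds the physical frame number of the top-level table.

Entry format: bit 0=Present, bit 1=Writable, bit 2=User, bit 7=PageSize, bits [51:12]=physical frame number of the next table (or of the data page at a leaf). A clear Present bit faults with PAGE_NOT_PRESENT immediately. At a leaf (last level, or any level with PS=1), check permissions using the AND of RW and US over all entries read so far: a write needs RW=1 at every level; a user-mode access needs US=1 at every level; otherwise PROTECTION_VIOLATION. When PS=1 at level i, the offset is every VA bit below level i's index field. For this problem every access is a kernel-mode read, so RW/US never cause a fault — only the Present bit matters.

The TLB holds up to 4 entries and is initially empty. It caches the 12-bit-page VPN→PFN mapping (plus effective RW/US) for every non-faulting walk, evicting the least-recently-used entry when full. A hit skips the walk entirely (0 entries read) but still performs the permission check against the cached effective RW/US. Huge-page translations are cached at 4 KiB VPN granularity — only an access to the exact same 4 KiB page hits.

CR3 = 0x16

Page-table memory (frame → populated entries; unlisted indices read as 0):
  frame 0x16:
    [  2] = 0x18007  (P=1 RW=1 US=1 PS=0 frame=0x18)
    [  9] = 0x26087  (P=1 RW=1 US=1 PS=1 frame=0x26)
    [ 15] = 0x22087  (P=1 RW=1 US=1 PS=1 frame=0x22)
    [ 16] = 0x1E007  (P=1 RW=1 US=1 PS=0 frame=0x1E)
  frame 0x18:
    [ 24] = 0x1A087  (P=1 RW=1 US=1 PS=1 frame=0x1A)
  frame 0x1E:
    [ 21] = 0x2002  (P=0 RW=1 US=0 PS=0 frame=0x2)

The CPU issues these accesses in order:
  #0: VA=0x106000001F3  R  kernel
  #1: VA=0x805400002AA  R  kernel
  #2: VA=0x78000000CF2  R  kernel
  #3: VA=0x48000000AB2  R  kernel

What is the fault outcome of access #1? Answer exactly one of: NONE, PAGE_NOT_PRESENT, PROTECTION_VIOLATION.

Walk each access:
#0 VA=0x106000001F3 (r,kernel):
  L0: frame=0x16 idx=2 entry=0x18007 [P=1 RW=1 US=1 PS=0]
  L1: frame=0x18 idx=24 entry=0x1A087 [P=1 RW=1 US=1 PS=1]
  → PA=0x1A1F3 (huge @L1)  (2 entries read)
#1 VA=0x805400002AA (r,kernel):
  L0: frame=0x16 idx=16 entry=0x1E007 [P=1 RW=1 US=1 PS=0]
  L1: frame=0x1E idx=21 entry=0x2002 [P=0 RW=1 US=0 PS=0]
  ✗ PAGE_NOT_PRESENT  [2 reads]
#2 VA=0x78000000CF2 (r,kernel):
  L0: frame=0x16 idx=15 entry=0x22087 [P=1 RW=1 US=1 PS=1]
  → PA=0x22CF2 (huge @L0)  (1 entries read)
#3 VA=0x48000000AB2 (r,kernel):
  L0: frame=0x16 idx=9 entry=0x26087 [P=1 RW=1 US=1 PS=1]
  → PA=0x26AB2 (huge @L0)  (1 entries read)

Access #1 fault: PAGE_NOT_PRESENT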